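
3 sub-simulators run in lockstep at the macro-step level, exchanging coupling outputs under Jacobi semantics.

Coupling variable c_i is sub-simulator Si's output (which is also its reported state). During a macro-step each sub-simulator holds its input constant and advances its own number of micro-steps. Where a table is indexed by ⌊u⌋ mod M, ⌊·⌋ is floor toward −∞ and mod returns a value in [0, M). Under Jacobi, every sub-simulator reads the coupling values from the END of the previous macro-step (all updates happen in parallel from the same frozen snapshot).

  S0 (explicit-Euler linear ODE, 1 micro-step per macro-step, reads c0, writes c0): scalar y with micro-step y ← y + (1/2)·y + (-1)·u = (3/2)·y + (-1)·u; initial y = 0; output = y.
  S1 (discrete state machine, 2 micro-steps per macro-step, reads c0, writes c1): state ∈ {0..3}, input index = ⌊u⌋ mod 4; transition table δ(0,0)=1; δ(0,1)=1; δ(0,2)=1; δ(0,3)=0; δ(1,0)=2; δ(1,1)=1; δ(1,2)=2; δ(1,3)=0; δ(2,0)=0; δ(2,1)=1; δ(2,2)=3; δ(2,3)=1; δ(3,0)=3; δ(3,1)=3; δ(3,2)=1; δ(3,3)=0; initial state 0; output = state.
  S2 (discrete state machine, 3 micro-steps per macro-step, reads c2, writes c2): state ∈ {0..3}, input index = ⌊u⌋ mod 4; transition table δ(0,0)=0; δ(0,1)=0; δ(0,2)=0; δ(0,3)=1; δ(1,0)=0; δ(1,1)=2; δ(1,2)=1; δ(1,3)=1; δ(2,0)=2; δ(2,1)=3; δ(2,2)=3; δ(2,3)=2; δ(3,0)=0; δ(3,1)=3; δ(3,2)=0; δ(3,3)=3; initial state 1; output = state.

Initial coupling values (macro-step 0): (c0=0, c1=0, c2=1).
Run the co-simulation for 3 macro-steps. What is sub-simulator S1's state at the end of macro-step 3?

macro 1: S0 reads c0=0 → after 1×micro: 0; S1 reads c0=0 → after 2×micro: 2; S2 reads c2=1 → after 3×micro: 3 ⇒ (c0=0, c1=2, c2=3)
macro 2: S0 reads c0=0 → after 1×micro: 0; S1 reads c0=0 → after 2×micro: 1; S2 reads c2=3 → after 3×micro: 3 ⇒ (c0=0, c1=1, c2=3)
macro 3: S0 reads c0=0 → after 1×micro: 0; S1 reads c0=0 → after 2×micro: 0; S2 reads c2=3 → after 3×micro: 3 ⇒ (c0=0, c1=0, c2=3)

S1 state at macro-step 3 = 0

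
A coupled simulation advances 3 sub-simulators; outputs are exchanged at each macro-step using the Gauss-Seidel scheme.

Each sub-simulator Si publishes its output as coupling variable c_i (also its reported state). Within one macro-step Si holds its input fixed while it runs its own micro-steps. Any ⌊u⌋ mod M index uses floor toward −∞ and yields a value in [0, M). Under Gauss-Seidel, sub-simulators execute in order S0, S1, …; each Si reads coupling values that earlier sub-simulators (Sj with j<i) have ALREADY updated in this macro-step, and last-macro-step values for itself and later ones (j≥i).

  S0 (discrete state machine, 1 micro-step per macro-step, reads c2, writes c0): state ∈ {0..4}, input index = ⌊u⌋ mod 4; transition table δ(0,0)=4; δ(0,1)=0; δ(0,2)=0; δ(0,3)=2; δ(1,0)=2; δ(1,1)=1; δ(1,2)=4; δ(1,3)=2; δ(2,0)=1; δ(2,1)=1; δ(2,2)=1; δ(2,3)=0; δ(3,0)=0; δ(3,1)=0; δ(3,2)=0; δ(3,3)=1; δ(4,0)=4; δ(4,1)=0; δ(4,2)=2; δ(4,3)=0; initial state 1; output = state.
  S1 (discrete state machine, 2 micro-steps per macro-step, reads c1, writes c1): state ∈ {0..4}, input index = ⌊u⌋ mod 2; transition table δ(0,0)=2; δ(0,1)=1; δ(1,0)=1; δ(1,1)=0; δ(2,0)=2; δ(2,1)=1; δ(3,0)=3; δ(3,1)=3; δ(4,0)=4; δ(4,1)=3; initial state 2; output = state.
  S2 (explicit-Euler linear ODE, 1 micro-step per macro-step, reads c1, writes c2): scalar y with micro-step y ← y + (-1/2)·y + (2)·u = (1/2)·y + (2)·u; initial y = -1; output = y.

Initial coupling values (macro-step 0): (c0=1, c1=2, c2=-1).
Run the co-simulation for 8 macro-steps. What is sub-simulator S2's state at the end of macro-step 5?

S2 state at macro-step 5 = 247/32

macro 1: S0 reads c2=-1 → after 1×micro: 2; S1 reads c1=2 → after 2×micro: 2; S2 reads c1=2 → after 1×micro: 7/2 ⇒ (c0=2, c1=2, c2=7/2)
macro 2: S0 reads c2=7/2 → after 1×micro: 0; S1 reads c1=2 → after 2×micro: 2; S2 reads c1=2 → after 1×micro: 23/4 ⇒ (c0=0, c1=2, c2=23/4)
macro 3: S0 reads c2=23/4 → after 1×micro: 0; S1 reads c1=2 → after 2×micro: 2; S2 reads c1=2 → after 1×micro: 55/8 ⇒ (c0=0, c1=2, c2=55/8)
macro 4: S0 reads c2=55/8 → after 1×micro: 0; S1 reads c1=2 → after 2×micro: 2; S2 reads c1=2 → after 1×micro: 119/16 ⇒ (c0=0, c1=2, c2=119/16)
macro 5: S0 reads c2=119/16 → after 1×micro: 2; S1 reads c1=2 → after 2×micro: 2; S2 reads c1=2 → after 1×micro: 247/32 ⇒ (c0=2, c1=2, c2=247/32)
macro 6: S0 reads c2=247/32 → after 1×micro: 0; S1 reads c1=2 → after 2×micro: 2; S2 reads c1=2 → after 1×micro: 503/64 ⇒ (c0=0, c1=2, c2=503/64)
macro 7: S0 reads c2=503/64 → after 1×micro: 2; S1 reads c1=2 → after 2×micro: 2; S2 reads c1=2 → after 1×micro: 1015/128 ⇒ (c0=2, c1=2, c2=1015/128)
macro 8: S0 reads c2=1015/128 → after 1×micro: 0; S1 reads c1=2 → after 2×micro: 2; S2 reads c1=2 → after 1×micro: 2039/256 ⇒ (c0=0, c1=2, c2=2039/256)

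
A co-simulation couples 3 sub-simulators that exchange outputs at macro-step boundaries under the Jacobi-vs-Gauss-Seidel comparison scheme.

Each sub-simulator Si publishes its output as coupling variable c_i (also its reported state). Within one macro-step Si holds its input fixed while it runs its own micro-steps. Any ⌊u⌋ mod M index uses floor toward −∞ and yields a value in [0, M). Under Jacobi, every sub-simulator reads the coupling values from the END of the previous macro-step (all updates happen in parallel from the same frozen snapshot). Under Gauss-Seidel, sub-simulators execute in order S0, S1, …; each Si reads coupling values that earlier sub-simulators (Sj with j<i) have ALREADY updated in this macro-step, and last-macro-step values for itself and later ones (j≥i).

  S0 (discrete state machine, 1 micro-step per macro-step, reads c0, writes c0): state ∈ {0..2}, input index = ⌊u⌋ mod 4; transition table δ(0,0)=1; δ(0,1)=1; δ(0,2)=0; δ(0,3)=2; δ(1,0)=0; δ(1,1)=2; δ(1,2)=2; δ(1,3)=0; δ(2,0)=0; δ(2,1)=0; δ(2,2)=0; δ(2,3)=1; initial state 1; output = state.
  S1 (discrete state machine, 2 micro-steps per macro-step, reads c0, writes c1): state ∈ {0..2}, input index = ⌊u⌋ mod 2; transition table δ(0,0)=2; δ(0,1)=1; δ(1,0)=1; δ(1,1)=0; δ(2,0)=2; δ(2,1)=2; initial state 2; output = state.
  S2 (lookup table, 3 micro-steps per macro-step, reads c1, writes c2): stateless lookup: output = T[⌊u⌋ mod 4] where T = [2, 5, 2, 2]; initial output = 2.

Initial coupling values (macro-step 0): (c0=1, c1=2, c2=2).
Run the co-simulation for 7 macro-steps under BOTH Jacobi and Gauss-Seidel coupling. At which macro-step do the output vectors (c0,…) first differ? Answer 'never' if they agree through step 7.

first divergence at macro-step: never

[Jacobi] macro 1: S0 reads c0=1 → after 1×micro: 2; S1 reads c0=1 → after 2×micro: 2; S2 reads c1=2 → after 3×micro: 2 ⇒ (c0=2, c1=2, c2=2)
[Jacobi] macro 2: S0 reads c0=2 → after 1×micro: 0; S1 reads c0=2 → after 2×micro: 2; S2 reads c1=2 → after 3×micro: 2 ⇒ (c0=0, c1=2, c2=2)
[Jacobi] macro 3: S0 reads c0=0 → after 1×micro: 1; S1 reads c0=0 → after 2×micro: 2; S2 reads c1=2 → after 3×micro: 2 ⇒ (c0=1, c1=2, c2=2)
[Jacobi] macro 4: S0 reads c0=1 → after 1×micro: 2; S1 reads c0=1 → after 2×micro: 2; S2 reads c1=2 → after 3×micro: 2 ⇒ (c0=2, c1=2, c2=2)
[Jacobi] macro 5: S0 reads c0=2 → after 1×micro: 0; S1 reads c0=2 → after 2×micro: 2; S2 reads c1=2 → after 3×micro: 2 ⇒ (c0=0, c1=2, c2=2)
[Jacobi] macro 6: S0 reads c0=0 → after 1×micro: 1; S1 reads c0=0 → after 2×micro: 2; S2 reads c1=2 → after 3×micro: 2 ⇒ (c0=1, c1=2, c2=2)
[Jacobi] macro 7: S0 reads c0=1 → after 1×micro: 2; S1 reads c0=1 → after 2×micro: 2; S2 reads c1=2 → after 3×micro: 2 ⇒ (c0=2, c1=2, c2=2)
[Gauss-Seidel] macro 1: S0 reads c0=1 → after 1×micro: 2; S1 reads c0=2 → after 2×micro: 2; S2 reads c1=2 → after 3×micro: 2 ⇒ (c0=2, c1=2, c2=2)
[Gauss-Seidel] macro 2: S0 reads c0=2 → after 1×micro: 0; S1 reads c0=0 → after 2×micro: 2; S2 reads c1=2 → after 3×micro: 2 ⇒ (c0=0, c1=2, c2=2)
[Gauss-Seidel] macro 3: S0 reads c0=0 → after 1×micro: 1; S1 reads c0=1 → after 2×micro: 2; S2 reads c1=2 → after 3×micro: 2 ⇒ (c0=1, c1=2, c2=2)
[Gauss-Seidel] macro 4: S0 reads c0=1 → after 1×micro: 2; S1 reads c0=2 → after 2×micro: 2; S2 reads c1=2 → after 3×micro: 2 ⇒ (c0=2, c1=2, c2=2)
[Gauss-Seidel] macro 5: S0 reads c0=2 → after 1×micro: 0; S1 reads c0=0 → after 2×micro: 2; S2 reads c1=2 → after 3×micro: 2 ⇒ (c0=0, c1=2, c2=2)
[Gauss-Seidel] macro 6: S0 reads c0=0 → after 1×micro: 1; S1 reads c0=1 → after 2×micro: 2; S2 reads c1=2 → after 3×micro: 2 ⇒ (c0=1, c1=2, c2=2)
[Gauss-Seidel] macro 7: S0 reads c0=1 → after 1×micro: 2; S1 reads c0=2 → after 2×micro: 2; S2 reads c1=2 → after 3×micro: 2 ⇒ (c0=2, c1=2, c2=2)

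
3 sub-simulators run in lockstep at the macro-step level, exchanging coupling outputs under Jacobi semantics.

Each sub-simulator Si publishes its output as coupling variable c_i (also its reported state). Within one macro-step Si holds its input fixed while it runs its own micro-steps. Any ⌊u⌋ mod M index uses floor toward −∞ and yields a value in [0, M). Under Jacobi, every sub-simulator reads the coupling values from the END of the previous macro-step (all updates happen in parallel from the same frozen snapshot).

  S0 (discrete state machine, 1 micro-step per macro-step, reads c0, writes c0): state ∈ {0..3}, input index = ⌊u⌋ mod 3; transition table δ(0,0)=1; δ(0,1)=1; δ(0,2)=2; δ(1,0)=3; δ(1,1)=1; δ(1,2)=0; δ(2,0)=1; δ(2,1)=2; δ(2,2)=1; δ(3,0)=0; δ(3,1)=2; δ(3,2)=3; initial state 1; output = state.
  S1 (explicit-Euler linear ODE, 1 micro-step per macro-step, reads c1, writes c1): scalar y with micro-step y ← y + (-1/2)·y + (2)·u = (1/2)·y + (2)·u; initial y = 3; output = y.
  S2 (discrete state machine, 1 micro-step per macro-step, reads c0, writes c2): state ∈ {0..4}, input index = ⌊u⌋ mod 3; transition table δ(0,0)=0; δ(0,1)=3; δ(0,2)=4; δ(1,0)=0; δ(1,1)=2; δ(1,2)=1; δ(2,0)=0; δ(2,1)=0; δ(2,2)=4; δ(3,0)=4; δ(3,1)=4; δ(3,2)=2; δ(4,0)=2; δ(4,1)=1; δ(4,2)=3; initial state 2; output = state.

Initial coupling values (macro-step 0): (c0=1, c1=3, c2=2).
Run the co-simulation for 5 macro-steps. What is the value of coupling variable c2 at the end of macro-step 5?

c2 at macro-step 5 = 2

macro 1: S0 reads c0=1 → after 1×micro: 1; S1 reads c1=3 → after 1×micro: 15/2; S2 reads c0=1 → after 1×micro: 0 ⇒ (c0=1, c1=15/2, c2=0)
macro 2: S0 reads c0=1 → after 1×micro: 1; S1 reads c1=15/2 → after 1×micro: 75/4; S2 reads c0=1 → after 1×micro: 3 ⇒ (c0=1, c1=75/4, c2=3)
macro 3: S0 reads c0=1 → after 1×micro: 1; S1 reads c1=75/4 → after 1×micro: 375/8; S2 reads c0=1 → after 1×micro: 4 ⇒ (c0=1, c1=375/8, c2=4)
macro 4: S0 reads c0=1 → after 1×micro: 1; S1 reads c1=375/8 → after 1×micro: 1875/16; S2 reads c0=1 → after 1×micro: 1 ⇒ (c0=1, c1=1875/16, c2=1)
macro 5: S0 reads c0=1 → after 1×micro: 1; S1 reads c1=1875/16 → after 1×micro: 9375/32; S2 reads c0=1 → after 1×micro: 2 ⇒ (c0=1, c1=9375/32, c2=2)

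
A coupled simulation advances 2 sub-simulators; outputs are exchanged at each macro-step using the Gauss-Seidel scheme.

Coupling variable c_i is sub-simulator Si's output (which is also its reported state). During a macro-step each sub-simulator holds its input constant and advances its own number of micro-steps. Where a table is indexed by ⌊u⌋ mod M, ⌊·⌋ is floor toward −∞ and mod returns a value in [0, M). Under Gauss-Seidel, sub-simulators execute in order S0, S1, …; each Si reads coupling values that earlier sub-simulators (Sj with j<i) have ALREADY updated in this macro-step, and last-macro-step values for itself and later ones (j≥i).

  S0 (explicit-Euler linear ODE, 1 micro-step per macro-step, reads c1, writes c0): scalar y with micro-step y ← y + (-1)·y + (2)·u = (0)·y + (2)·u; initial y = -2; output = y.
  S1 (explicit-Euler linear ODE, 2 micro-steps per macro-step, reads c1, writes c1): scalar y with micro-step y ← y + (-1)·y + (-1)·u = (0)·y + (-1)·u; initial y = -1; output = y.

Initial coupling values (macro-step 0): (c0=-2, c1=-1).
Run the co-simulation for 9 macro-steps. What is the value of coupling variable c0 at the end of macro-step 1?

c0 at macro-step 1 = -2

macro 1: S0 reads c1=-1 → after 1×micro: -2; S1 reads c1=-1 → after 2×micro: 1 ⇒ (c0=-2, c1=1)
macro 2: S0 reads c1=1 → after 1×micro: 2; S1 reads c1=1 → after 2×micro: -1 ⇒ (c0=2, c1=-1)
macro 3: S0 reads c1=-1 → after 1×micro: -2; S1 reads c1=-1 → after 2×micro: 1 ⇒ (c0=-2, c1=1)
macro 4: S0 reads c1=1 → after 1×micro: 2; S1 reads c1=1 → after 2×micro: -1 ⇒ (c0=2, c1=-1)
macro 5: S0 reads c1=-1 → after 1×micro: -2; S1 reads c1=-1 → after 2×micro: 1 ⇒ (c0=-2, c1=1)
macro 6: S0 reads c1=1 → after 1×micro: 2; S1 reads c1=1 → after 2×micro: -1 ⇒ (c0=2, c1=-1)
macro 7: S0 reads c1=-1 → after 1×micro: -2; S1 reads c1=-1 → after 2×micro: 1 ⇒ (c0=-2, c1=1)
macro 8: S0 reads c1=1 → after 1×micro: 2; S1 reads c1=1 → after 2×micro: -1 ⇒ (c0=2, c1=-1)
macro 9: S0 reads c1=-1 → after 1×micro: -2; S1 reads c1=-1 → after 2×micro: 1 ⇒ (c0=-2, c1=1)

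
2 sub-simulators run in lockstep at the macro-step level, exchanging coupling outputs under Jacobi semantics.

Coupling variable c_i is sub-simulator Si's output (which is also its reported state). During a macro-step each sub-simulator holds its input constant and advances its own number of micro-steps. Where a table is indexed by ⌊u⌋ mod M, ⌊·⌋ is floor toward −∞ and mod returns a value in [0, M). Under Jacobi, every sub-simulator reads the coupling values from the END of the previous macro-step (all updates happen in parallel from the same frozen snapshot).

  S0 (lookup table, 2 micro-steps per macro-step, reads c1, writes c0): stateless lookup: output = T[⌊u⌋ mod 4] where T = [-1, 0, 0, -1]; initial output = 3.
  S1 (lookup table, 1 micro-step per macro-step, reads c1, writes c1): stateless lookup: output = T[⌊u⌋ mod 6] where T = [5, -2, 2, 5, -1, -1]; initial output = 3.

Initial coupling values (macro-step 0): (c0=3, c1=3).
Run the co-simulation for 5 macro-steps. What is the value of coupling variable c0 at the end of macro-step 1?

c0 at macro-step 1 = -1

macro 1: S0 reads c1=3 → after 2×micro: -1; S1 reads c1=3 → after 1×micro: 5 ⇒ (c0=-1, c1=5)
macro 2: S0 reads c1=5 → after 2×micro: 0; S1 reads c1=5 → after 1×micro: -1 ⇒ (c0=0, c1=-1)
macro 3: S0 reads c1=-1 → after 2×micro: -1; S1 reads c1=-1 → after 1×micro: -1 ⇒ (c0=-1, c1=-1)
macro 4: S0 reads c1=-1 → after 2×micro: -1; S1 reads c1=-1 → after 1×micro: -1 ⇒ (c0=-1, c1=-1)
macro 5: S0 reads c1=-1 → after 2×micro: -1; S1 reads c1=-1 → after 1×micro: -1 ⇒ (c0=-1, c1=-1)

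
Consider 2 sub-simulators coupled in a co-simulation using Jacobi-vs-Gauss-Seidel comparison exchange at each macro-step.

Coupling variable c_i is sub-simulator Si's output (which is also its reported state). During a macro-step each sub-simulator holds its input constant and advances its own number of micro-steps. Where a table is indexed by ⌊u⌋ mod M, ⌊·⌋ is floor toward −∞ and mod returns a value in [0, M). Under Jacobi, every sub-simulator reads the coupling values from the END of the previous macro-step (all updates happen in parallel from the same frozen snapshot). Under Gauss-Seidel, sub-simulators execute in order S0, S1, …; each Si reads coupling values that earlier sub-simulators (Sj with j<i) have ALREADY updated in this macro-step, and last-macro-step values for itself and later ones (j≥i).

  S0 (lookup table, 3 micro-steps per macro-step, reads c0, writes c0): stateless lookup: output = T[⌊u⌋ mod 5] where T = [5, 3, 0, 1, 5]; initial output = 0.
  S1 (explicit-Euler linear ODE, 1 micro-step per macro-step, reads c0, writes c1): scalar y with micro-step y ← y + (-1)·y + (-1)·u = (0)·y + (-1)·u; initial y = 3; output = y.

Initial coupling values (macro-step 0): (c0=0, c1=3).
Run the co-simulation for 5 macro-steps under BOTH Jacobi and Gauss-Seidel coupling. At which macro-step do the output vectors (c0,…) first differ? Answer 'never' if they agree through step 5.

[Jacobi] macro 1: S0 reads c0=0 → after 3×micro: 5; S1 reads c0=0 → after 1×micro: 0 ⇒ (c0=5, c1=0)
[Jacobi] macro 2: S0 reads c0=5 → after 3×micro: 5; S1 reads c0=5 → after 1×micro: -5 ⇒ (c0=5, c1=-5)
[Jacobi] macro 3: S0 reads c0=5 → after 3×micro: 5; S1 reads c0=5 → after 1×micro: -5 ⇒ (c0=5, c1=-5)
[Jacobi] macro 4: S0 reads c0=5 → after 3×micro: 5; S1 reads c0=5 → after 1×micro: -5 ⇒ (c0=5, c1=-5)
[Jacobi] macro 5: S0 reads c0=5 → after 3×micro: 5; S1 reads c0=5 → after 1×micro: -5 ⇒ (c0=5, c1=-5)
[Gauss-Seidel] macro 1: S0 reads c0=0 → after 3×micro: 5; S1 reads c0=5 → after 1×micro: -5 ⇒ (c0=5, c1=-5)
[Gauss-Seidel] macro 2: S0 reads c0=5 → after 3×micro: 5; S1 reads c0=5 → after 1×micro: -5 ⇒ (c0=5, c1=-5)
[Gauss-Seidel] macro 3: S0 reads c0=5 → after 3×micro: 5; S1 reads c0=5 → after 1×micro: -5 ⇒ (c0=5, c1=-5)
[Gauss-Seidel] macro 4: S0 reads c0=5 → after 3×micro: 5; S1 reads c0=5 → after 1×micro: -5 ⇒ (c0=5, c1=-5)
[Gauss-Seidel] macro 5: S0 reads c0=5 → after 3×micro: 5; S1 reads c0=5 → after 1×micro: -5 ⇒ (c0=5, c1=-5)

first divergence at macro-step: 1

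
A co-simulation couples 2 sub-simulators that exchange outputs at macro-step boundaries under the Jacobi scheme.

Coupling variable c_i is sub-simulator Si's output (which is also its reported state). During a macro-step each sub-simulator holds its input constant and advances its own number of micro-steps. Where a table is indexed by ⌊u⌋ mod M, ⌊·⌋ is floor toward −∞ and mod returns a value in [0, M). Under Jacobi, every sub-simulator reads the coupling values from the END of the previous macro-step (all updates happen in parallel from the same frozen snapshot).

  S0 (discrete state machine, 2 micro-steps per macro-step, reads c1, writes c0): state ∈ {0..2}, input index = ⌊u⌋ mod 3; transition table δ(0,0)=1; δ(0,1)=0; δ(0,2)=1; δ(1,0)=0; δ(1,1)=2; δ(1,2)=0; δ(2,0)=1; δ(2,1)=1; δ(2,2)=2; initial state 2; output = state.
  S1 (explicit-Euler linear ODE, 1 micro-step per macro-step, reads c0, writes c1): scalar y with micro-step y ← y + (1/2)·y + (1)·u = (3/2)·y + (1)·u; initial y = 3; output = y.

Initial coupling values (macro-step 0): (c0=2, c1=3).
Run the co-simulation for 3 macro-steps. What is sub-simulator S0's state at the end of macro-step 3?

S0 state at macro-step 3 = 0

macro 1: S0 reads c1=3 → after 2×micro: 0; S1 reads c0=2 → after 1×micro: 13/2 ⇒ (c0=0, c1=13/2)
macro 2: S0 reads c1=13/2 → after 2×micro: 0; S1 reads c0=0 → after 1×micro: 39/4 ⇒ (c0=0, c1=39/4)
macro 3: S0 reads c1=39/4 → after 2×micro: 0; S1 reads c0=0 → after 1×micro: 117/8 ⇒ (c0=0, c1=117/8)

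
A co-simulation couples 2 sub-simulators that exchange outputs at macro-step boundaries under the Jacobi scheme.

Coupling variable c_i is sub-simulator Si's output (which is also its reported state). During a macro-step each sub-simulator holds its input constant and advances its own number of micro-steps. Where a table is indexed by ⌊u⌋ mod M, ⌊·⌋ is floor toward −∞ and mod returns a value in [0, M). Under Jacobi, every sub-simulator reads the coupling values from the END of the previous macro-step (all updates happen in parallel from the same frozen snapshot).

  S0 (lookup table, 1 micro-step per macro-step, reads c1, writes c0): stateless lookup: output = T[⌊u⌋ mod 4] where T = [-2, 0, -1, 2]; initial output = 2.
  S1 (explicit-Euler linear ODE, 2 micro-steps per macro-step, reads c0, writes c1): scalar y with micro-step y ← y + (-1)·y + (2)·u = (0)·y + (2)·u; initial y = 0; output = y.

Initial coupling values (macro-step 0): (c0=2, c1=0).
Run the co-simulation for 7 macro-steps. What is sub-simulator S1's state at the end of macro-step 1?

S1 state at macro-step 1 = 4

macro 1: S0 reads c1=0 → after 1×micro: -2; S1 reads c0=2 → after 2×micro: 4 ⇒ (c0=-2, c1=4)
macro 2: S0 reads c1=4 → after 1×micro: -2; S1 reads c0=-2 → after 2×micro: -4 ⇒ (c0=-2, c1=-4)
macro 3: S0 reads c1=-4 → after 1×micro: -2; S1 reads c0=-2 → after 2×micro: -4 ⇒ (c0=-2, c1=-4)
macro 4: S0 reads c1=-4 → after 1×micro: -2; S1 reads c0=-2 → after 2×micro: -4 ⇒ (c0=-2, c1=-4)
macro 5: S0 reads c1=-4 → after 1×micro: -2; S1 reads c0=-2 → after 2×micro: -4 ⇒ (c0=-2, c1=-4)
macro 6: S0 reads c1=-4 → after 1×micro: -2; S1 reads c0=-2 → after 2×micro: -4 ⇒ (c0=-2, c1=-4)
macro 7: S0 reads c1=-4 → after 1×micro: -2; S1 reads c0=-2 → after 2×micro: -4 ⇒ (c0=-2, c1=-4)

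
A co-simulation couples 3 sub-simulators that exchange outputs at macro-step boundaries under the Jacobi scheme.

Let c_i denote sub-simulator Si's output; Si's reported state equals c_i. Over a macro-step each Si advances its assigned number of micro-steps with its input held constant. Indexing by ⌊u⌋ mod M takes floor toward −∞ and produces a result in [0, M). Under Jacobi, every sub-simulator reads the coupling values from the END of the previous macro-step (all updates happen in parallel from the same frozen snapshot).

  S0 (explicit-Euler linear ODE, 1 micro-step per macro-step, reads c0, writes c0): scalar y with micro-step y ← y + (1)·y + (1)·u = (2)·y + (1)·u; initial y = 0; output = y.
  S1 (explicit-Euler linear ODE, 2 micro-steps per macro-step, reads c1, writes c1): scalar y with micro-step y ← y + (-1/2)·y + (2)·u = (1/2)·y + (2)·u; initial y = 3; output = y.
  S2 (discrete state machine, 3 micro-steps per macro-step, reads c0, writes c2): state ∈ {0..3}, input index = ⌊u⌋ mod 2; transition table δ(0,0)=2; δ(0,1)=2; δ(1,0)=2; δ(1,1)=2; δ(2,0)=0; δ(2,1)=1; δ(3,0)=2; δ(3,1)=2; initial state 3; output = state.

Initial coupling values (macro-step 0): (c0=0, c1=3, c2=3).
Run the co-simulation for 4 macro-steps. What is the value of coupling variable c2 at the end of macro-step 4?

macro 1: S0 reads c0=0 → after 1×micro: 0; S1 reads c1=3 → after 2×micro: 39/4; S2 reads c0=0 → after 3×micro: 2 ⇒ (c0=0, c1=39/4, c2=2)
macro 2: S0 reads c0=0 → after 1×micro: 0; S1 reads c1=39/4 → after 2×micro: 507/16; S2 reads c0=0 → after 3×micro: 0 ⇒ (c0=0, c1=507/16, c2=0)
macro 3: S0 reads c0=0 → after 1×micro: 0; S1 reads c1=507/16 → after 2×micro: 6591/64; S2 reads c0=0 → after 3×micro: 2 ⇒ (c0=0, c1=6591/64, c2=2)
macro 4: S0 reads c0=0 → after 1×micro: 0; S1 reads c1=6591/64 → after 2×micro: 85683/256; S2 reads c0=0 → after 3×micro: 0 ⇒ (c0=0, c1=85683/256, c2=0)

c2 at macro-step 4 = 0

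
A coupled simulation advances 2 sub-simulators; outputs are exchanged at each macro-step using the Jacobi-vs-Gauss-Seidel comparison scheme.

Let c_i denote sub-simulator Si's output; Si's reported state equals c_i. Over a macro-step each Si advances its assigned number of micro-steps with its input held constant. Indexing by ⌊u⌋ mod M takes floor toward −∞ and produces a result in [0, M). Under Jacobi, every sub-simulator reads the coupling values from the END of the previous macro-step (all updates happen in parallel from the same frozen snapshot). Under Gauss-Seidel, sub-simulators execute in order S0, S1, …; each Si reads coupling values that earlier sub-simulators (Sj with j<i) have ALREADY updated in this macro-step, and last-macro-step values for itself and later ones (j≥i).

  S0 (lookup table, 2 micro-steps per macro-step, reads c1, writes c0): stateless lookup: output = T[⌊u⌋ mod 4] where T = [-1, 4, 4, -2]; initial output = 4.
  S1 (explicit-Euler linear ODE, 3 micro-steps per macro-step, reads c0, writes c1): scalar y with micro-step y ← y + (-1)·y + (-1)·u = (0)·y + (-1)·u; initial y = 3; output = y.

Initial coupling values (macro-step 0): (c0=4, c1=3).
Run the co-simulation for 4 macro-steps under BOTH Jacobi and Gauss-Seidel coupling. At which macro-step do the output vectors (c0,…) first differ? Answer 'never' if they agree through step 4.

first divergence at macro-step: 1

[Jacobi] macro 1: S0 reads c1=3 → after 2×micro: -2; S1 reads c0=4 → after 3×micro: -4 ⇒ (c0=-2, c1=-4)
[Jacobi] macro 2: S0 reads c1=-4 → after 2×micro: -1; S1 reads c0=-2 → after 3×micro: 2 ⇒ (c0=-1, c1=2)
[Jacobi] macro 3: S0 reads c1=2 → after 2×micro: 4; S1 reads c0=-1 → after 3×micro: 1 ⇒ (c0=4, c1=1)
[Jacobi] macro 4: S0 reads c1=1 → after 2×micro: 4; S1 reads c0=4 → after 3×micro: -4 ⇒ (c0=4, c1=-4)
[Gauss-Seidel] macro 1: S0 reads c1=3 → after 2×micro: -2; S1 reads c0=-2 → after 3×micro: 2 ⇒ (c0=-2, c1=2)
[Gauss-Seidel] macro 2: S0 reads c1=2 → after 2×micro: 4; S1 reads c0=4 → after 3×micro: -4 ⇒ (c0=4, c1=-4)
[Gauss-Seidel] macro 3: S0 reads c1=-4 → after 2×micro: -1; S1 reads c0=-1 → after 3×micro: 1 ⇒ (c0=-1, c1=1)
[Gauss-Seidel] macro 4: S0 reads c1=1 → after 2×micro: 4; S1 reads c0=4 → after 3×micro: -4 ⇒ (c0=4, c1=-4)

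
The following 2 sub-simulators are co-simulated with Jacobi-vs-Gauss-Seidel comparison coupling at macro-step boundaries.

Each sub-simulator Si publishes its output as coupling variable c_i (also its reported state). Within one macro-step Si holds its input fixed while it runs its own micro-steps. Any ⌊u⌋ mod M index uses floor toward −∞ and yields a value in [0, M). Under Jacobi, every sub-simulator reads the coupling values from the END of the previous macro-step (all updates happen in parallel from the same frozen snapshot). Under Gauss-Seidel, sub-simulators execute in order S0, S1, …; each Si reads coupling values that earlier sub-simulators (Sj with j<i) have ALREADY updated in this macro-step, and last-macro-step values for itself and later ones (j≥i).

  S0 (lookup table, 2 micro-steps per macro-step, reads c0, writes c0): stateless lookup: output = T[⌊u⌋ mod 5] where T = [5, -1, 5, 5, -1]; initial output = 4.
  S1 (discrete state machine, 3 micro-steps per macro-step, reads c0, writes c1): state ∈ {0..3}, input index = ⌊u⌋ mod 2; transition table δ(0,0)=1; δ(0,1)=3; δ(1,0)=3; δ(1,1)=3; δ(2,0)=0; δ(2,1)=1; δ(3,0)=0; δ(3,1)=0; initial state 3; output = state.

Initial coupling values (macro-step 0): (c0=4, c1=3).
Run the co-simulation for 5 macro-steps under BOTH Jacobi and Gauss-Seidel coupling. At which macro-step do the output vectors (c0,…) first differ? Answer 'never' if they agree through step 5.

first divergence at macro-step: 1

[Jacobi] macro 1: S0 reads c0=4 → after 2×micro: -1; S1 reads c0=4 → after 3×micro: 3 ⇒ (c0=-1, c1=3)
[Jacobi] macro 2: S0 reads c0=-1 → after 2×micro: -1; S1 reads c0=-1 → after 3×micro: 0 ⇒ (c0=-1, c1=0)
[Jacobi] macro 3: S0 reads c0=-1 → after 2×micro: -1; S1 reads c0=-1 → after 3×micro: 3 ⇒ (c0=-1, c1=3)
[Jacobi] macro 4: S0 reads c0=-1 → after 2×micro: -1; S1 reads c0=-1 → after 3×micro: 0 ⇒ (c0=-1, c1=0)
[Jacobi] macro 5: S0 reads c0=-1 → after 2×micro: -1; S1 reads c0=-1 → after 3×micro: 3 ⇒ (c0=-1, c1=3)
[Gauss-Seidel] macro 1: S0 reads c0=4 → after 2×micro: -1; S1 reads c0=-1 → after 3×micro: 0 ⇒ (c0=-1, c1=0)
[Gauss-Seidel] macro 2: S0 reads c0=-1 → after 2×micro: -1; S1 reads c0=-1 → after 3×micro: 3 ⇒ (c0=-1, c1=3)
[Gauss-Seidel] macro 3: S0 reads c0=-1 → after 2×micro: -1; S1 reads c0=-1 → after 3×micro: 0 ⇒ (c0=-1, c1=0)
[Gauss-Seidel] macro 4: S0 reads c0=-1 → after 2×micro: -1; S1 reads c0=-1 → after 3×micro: 3 ⇒ (c0=-1, c1=3)
[Gauss-Seidel] macro 5: S0 reads c0=-1 → after 2×micro: -1; S1 reads c0=-1 → after 3×micro: 0 ⇒ (c0=-1, c1=0)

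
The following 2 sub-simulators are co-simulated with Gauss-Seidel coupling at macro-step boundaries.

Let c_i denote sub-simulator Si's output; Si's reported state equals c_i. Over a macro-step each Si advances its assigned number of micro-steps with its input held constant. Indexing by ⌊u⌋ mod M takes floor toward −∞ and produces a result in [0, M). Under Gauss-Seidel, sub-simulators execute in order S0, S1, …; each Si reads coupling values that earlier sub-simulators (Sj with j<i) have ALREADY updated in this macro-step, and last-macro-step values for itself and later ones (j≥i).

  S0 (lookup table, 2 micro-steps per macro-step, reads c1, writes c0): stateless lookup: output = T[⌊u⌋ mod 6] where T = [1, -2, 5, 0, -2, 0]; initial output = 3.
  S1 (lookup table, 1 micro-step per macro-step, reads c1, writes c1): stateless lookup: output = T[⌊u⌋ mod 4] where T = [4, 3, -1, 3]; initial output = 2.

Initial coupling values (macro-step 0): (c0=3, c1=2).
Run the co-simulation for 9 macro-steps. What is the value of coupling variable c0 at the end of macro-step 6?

macro 1: S0 reads c1=2 → after 2×micro: 5; S1 reads c1=2 → after 1×micro: -1 ⇒ (c0=5, c1=-1)
macro 2: S0 reads c1=-1 → after 2×micro: 0; S1 reads c1=-1 → after 1×micro: 3 ⇒ (c0=0, c1=3)
macro 3: S0 reads c1=3 → after 2×micro: 0; S1 reads c1=3 → after 1×micro: 3 ⇒ (c0=0, c1=3)
macro 4: S0 reads c1=3 → after 2×micro: 0; S1 reads c1=3 → after 1×micro: 3 ⇒ (c0=0, c1=3)
macro 5: S0 reads c1=3 → after 2×micro: 0; S1 reads c1=3 → after 1×micro: 3 ⇒ (c0=0, c1=3)
macro 6: S0 reads c1=3 → after 2×micro: 0; S1 reads c1=3 → after 1×micro: 3 ⇒ (c0=0, c1=3)
macro 7: S0 reads c1=3 → after 2×micro: 0; S1 reads c1=3 → after 1×micro: 3 ⇒ (c0=0, c1=3)
macro 8: S0 reads c1=3 → after 2×micro: 0; S1 reads c1=3 → after 1×micro: 3 ⇒ (c0=0, c1=3)
macro 9: S0 reads c1=3 → after 2×micro: 0; S1 reads c1=3 → after 1×micro: 3 ⇒ (c0=0, c1=3)

c0 at macro-step 6 = 0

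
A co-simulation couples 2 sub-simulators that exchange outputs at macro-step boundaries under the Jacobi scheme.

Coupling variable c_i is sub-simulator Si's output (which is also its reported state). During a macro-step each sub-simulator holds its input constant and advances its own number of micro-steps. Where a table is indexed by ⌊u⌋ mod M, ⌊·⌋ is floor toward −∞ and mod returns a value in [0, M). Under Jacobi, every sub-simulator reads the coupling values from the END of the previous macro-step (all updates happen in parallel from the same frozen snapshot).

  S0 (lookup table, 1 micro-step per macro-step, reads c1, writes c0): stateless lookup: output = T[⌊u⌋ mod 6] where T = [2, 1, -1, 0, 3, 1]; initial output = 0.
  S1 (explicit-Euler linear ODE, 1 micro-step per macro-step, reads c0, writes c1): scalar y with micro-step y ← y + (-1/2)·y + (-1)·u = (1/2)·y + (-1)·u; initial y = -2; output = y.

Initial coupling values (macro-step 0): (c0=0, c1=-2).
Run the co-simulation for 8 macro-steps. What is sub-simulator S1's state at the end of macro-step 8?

S1 state at macro-step 8 = -483/128

macro 1: S0 reads c1=-2 → after 1×micro: 3; S1 reads c0=0 → after 1×micro: -1 ⇒ (c0=3, c1=-1)
macro 2: S0 reads c1=-1 → after 1×micro: 1; S1 reads c0=3 → after 1×micro: -7/2 ⇒ (c0=1, c1=-7/2)
macro 3: S0 reads c1=-7/2 → after 1×micro: -1; S1 reads c0=1 → after 1×micro: -11/4 ⇒ (c0=-1, c1=-11/4)
macro 4: S0 reads c1=-11/4 → after 1×micro: 0; S1 reads c0=-1 → after 1×micro: -3/8 ⇒ (c0=0, c1=-3/8)
macro 5: S0 reads c1=-3/8 → after 1×micro: 1; S1 reads c0=0 → after 1×micro: -3/16 ⇒ (c0=1, c1=-3/16)
macro 6: S0 reads c1=-3/16 → after 1×micro: 1; S1 reads c0=1 → after 1×micro: -35/32 ⇒ (c0=1, c1=-35/32)
macro 7: S0 reads c1=-35/32 → after 1×micro: 3; S1 reads c0=1 → after 1×micro: -99/64 ⇒ (c0=3, c1=-99/64)
macro 8: S0 reads c1=-99/64 → after 1×micro: 3; S1 reads c0=3 → after 1×micro: -483/128 ⇒ (c0=3, c1=-483/128)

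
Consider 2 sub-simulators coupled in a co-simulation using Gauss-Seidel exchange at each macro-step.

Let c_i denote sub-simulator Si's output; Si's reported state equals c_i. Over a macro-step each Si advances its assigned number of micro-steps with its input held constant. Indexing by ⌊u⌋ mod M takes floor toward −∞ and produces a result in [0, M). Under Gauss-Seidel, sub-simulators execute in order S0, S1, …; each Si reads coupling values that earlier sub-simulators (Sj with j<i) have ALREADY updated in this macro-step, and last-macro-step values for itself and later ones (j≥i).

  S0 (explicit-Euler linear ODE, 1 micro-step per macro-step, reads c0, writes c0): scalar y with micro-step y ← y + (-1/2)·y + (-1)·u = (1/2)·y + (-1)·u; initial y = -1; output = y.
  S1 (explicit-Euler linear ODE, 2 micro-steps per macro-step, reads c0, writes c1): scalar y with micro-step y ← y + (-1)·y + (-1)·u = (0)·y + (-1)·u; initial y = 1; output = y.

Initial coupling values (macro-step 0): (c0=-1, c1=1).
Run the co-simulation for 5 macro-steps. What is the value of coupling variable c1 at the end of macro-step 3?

c1 at macro-step 3 = -1/8

macro 1: S0 reads c0=-1 → after 1×micro: 1/2; S1 reads c0=1/2 → after 2×micro: -1/2 ⇒ (c0=1/2, c1=-1/2)
macro 2: S0 reads c0=1/2 → after 1×micro: -1/4; S1 reads c0=-1/4 → after 2×micro: 1/4 ⇒ (c0=-1/4, c1=1/4)
macro 3: S0 reads c0=-1/4 → after 1×micro: 1/8; S1 reads c0=1/8 → after 2×micro: -1/8 ⇒ (c0=1/8, c1=-1/8)
macro 4: S0 reads c0=1/8 → after 1×micro: -1/16; S1 reads c0=-1/16 → after 2×micro: 1/16 ⇒ (c0=-1/16, c1=1/16)
macro 5: S0 reads c0=-1/16 → after 1×micro: 1/32; S1 reads c0=1/32 → after 2×micro: -1/32 ⇒ (c0=1/32, c1=-1/32)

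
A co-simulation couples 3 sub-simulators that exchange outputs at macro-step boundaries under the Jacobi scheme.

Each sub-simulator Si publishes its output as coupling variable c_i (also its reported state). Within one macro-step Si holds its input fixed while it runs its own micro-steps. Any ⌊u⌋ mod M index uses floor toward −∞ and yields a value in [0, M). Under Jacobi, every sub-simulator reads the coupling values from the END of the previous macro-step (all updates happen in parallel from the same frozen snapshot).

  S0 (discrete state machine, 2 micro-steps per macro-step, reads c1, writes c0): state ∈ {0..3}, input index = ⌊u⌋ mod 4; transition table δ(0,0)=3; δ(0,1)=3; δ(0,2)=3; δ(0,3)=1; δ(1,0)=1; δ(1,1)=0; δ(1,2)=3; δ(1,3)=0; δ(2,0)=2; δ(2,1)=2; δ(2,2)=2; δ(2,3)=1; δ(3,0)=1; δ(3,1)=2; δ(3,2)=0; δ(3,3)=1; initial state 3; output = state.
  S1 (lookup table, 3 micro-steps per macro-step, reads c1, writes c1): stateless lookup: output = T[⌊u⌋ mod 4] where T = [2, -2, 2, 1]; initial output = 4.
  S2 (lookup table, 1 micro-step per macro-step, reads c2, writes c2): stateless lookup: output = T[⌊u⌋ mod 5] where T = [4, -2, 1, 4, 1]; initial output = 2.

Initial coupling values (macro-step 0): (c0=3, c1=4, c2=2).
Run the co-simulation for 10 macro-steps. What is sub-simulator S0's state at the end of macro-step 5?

macro 1: S0 reads c1=4 → after 2×micro: 1; S1 reads c1=4 → after 3×micro: 2; S2 reads c2=2 → after 1×micro: 1 ⇒ (c0=1, c1=2, c2=1)
macro 2: S0 reads c1=2 → after 2×micro: 0; S1 reads c1=2 → after 3×micro: 2; S2 reads c2=1 → after 1×micro: -2 ⇒ (c0=0, c1=2, c2=-2)
macro 3: S0 reads c1=2 → after 2×micro: 0; S1 reads c1=2 → after 3×micro: 2; S2 reads c2=-2 → after 1×micro: 4 ⇒ (c0=0, c1=2, c2=4)
macro 4: S0 reads c1=2 → after 2×micro: 0; S1 reads c1=2 → after 3×micro: 2; S2 reads c2=4 → after 1×micro: 1 ⇒ (c0=0, c1=2, c2=1)
macro 5: S0 reads c1=2 → after 2×micro: 0; S1 reads c1=2 → after 3×micro: 2; S2 reads c2=1 → after 1×micro: -2 ⇒ (c0=0, c1=2, c2=-2)
macro 6: S0 reads c1=2 → after 2×micro: 0; S1 reads c1=2 → after 3×micro: 2; S2 reads c2=-2 → after 1×micro: 4 ⇒ (c0=0, c1=2, c2=4)
macro 7: S0 reads c1=2 → after 2×micro: 0; S1 reads c1=2 → after 3×micro: 2; S2 reads c2=4 → after 1×micro: 1 ⇒ (c0=0, c1=2, c2=1)
macro 8: S0 reads c1=2 → after 2×micro: 0; S1 reads c1=2 → after 3×micro: 2; S2 reads c2=1 → after 1×micro: -2 ⇒ (c0=0, c1=2, c2=-2)
macro 9: S0 reads c1=2 → after 2×micro: 0; S1 reads c1=2 → after 3×micro: 2; S2 reads c2=-2 → after 1×micro: 4 ⇒ (c0=0, c1=2, c2=4)
macro 10: S0 reads c1=2 → after 2×micro: 0; S1 reads c1=2 → after 3×micro: 2; S2 reads c2=4 → after 1×micro: 1 ⇒ (c0=0, c1=2, c2=1)

S0 state at macro-step 5 = 0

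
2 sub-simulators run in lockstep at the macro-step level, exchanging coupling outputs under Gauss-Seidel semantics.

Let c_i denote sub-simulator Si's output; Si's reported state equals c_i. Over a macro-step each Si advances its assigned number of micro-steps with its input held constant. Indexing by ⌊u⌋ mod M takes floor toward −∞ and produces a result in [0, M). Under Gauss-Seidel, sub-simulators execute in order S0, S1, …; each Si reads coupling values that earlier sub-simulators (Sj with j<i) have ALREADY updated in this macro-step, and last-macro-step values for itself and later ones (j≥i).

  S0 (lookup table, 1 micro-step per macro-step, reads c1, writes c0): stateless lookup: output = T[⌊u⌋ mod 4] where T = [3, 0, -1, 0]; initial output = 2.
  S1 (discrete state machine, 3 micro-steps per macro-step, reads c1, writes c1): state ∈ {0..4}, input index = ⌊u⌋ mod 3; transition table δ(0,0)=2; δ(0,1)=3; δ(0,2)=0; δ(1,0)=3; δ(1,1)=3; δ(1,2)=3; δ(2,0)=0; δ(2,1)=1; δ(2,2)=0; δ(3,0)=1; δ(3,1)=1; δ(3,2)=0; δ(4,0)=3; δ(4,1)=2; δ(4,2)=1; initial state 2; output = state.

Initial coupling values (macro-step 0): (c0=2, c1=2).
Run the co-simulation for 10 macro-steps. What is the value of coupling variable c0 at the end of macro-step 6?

macro 1: S0 reads c1=2 → after 1×micro: -1; S1 reads c1=2 → after 3×micro: 0 ⇒ (c0=-1, c1=0)
macro 2: S0 reads c1=0 → after 1×micro: 3; S1 reads c1=0 → after 3×micro: 2 ⇒ (c0=3, c1=2)
macro 3: S0 reads c1=2 → after 1×micro: -1; S1 reads c1=2 → after 3×micro: 0 ⇒ (c0=-1, c1=0)
macro 4: S0 reads c1=0 → after 1×micro: 3; S1 reads c1=0 → after 3×micro: 2 ⇒ (c0=3, c1=2)
macro 5: S0 reads c1=2 → after 1×micro: -1; S1 reads c1=2 → after 3×micro: 0 ⇒ (c0=-1, c1=0)
macro 6: S0 reads c1=0 → after 1×micro: 3; S1 reads c1=0 → after 3×micro: 2 ⇒ (c0=3, c1=2)
macro 7: S0 reads c1=2 → after 1×micro: -1; S1 reads c1=2 → after 3×micro: 0 ⇒ (c0=-1, c1=0)
macro 8: S0 reads c1=0 → after 1×micro: 3; S1 reads c1=0 → after 3×micro: 2 ⇒ (c0=3, c1=2)
macro 9: S0 reads c1=2 → after 1×micro: -1; S1 reads c1=2 → after 3×micro: 0 ⇒ (c0=-1, c1=0)
macro 10: S0 reads c1=0 → after 1×micro: 3; S1 reads c1=0 → after 3×micro: 2 ⇒ (c0=3, c1=2)

c0 at macro-step 6 = 3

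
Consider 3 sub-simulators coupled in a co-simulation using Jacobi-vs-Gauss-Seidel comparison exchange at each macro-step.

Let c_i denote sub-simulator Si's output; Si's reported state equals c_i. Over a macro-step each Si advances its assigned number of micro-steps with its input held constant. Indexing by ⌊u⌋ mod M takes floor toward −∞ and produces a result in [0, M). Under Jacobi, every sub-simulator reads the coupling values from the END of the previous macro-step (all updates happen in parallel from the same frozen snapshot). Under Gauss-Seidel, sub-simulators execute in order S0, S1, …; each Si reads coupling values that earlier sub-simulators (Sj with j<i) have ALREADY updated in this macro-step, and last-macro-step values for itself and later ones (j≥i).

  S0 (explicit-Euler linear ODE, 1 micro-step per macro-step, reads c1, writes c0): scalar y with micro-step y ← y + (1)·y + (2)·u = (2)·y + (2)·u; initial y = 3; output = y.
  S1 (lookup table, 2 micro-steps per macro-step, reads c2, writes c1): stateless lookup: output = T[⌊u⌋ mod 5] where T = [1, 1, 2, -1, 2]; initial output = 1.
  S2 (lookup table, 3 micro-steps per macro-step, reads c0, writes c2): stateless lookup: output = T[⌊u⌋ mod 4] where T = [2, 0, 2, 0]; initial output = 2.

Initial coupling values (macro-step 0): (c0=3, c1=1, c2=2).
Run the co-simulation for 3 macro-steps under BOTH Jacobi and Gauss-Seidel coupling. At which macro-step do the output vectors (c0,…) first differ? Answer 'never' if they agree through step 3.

[Jacobi] macro 1: S0 reads c1=1 → after 1×micro: 8; S1 reads c2=2 → after 2×micro: 2; S2 reads c0=3 → after 3×micro: 0 ⇒ (c0=8, c1=2, c2=0)
[Jacobi] macro 2: S0 reads c1=2 → after 1×micro: 20; S1 reads c2=0 → after 2×micro: 1; S2 reads c0=8 → after 3×micro: 2 ⇒ (c0=20, c1=1, c2=2)
[Jacobi] macro 3: S0 reads c1=1 → after 1×micro: 42; S1 reads c2=2 → after 2×micro: 2; S2 reads c0=20 → after 3×micro: 2 ⇒ (c0=42, c1=2, c2=2)
[Gauss-Seidel] macro 1: S0 reads c1=1 → after 1×micro: 8; S1 reads c2=2 → after 2×micro: 2; S2 reads c0=8 → after 3×micro: 2 ⇒ (c0=8, c1=2, c2=2)
[Gauss-Seidel] macro 2: S0 reads c1=2 → after 1×micro: 20; S1 reads c2=2 → after 2×micro: 2; S2 reads c0=20 → after 3×micro: 2 ⇒ (c0=20, c1=2, c2=2)
[Gauss-Seidel] macro 3: S0 reads c1=2 → after 1×micro: 44; S1 reads c2=2 → after 2×micro: 2; S2 reads c0=44 → after 3×micro: 2 ⇒ (c0=44, c1=2, c2=2)

first divergence at macro-step: 1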